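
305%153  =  152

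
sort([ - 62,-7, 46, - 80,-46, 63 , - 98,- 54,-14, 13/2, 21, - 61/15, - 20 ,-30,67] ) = [-98,-80,-62, - 54, - 46, - 30, - 20, - 14,-7, - 61/15,  13/2 , 21, 46, 63, 67 ]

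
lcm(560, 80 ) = 560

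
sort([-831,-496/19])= [ - 831, - 496/19]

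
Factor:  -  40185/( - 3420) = 2^(-2)* 47^1=47/4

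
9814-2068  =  7746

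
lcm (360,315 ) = 2520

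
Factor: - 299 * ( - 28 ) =2^2*7^1*13^1*23^1   =  8372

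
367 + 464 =831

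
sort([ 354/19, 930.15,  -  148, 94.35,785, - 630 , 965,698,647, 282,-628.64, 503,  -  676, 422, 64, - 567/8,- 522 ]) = [ -676,- 630 , - 628.64,-522,-148,-567/8,354/19 , 64 , 94.35,282, 422, 503,647, 698, 785, 930.15,965 ]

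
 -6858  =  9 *( - 762 )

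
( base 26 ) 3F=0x5D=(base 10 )93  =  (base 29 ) 36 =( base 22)45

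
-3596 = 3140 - 6736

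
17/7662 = 17/7662 = 0.00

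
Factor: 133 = 7^1*19^1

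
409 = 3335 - 2926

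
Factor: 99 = 3^2*11^1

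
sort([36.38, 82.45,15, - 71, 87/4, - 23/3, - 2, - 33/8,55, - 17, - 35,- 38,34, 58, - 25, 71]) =[ - 71, - 38, - 35,-25, -17, - 23/3, - 33/8, - 2,15, 87/4, 34,36.38,  55,58,71, 82.45 ] 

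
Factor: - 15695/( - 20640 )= 2^( - 5)*3^( - 1)*73^1  =  73/96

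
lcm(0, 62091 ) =0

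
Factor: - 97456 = - 2^4*6091^1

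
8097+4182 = 12279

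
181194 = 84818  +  96376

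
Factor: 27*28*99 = 2^2*3^5 * 7^1*11^1 = 74844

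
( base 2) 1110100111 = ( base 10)935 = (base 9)1248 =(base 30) 115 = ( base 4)32213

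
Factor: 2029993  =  7^1*289999^1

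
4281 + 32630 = 36911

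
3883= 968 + 2915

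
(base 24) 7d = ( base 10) 181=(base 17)AB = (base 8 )265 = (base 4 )2311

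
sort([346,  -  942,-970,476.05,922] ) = [ -970,-942, 346, 476.05,922 ]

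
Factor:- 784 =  - 2^4*7^2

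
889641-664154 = 225487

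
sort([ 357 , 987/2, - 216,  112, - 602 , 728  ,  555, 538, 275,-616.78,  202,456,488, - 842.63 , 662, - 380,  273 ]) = [ - 842.63,-616.78 , - 602,-380,  -  216 , 112, 202, 273, 275,357 , 456,  488 , 987/2 , 538, 555, 662,728] 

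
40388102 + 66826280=107214382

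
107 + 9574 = 9681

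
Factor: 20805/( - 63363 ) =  - 5^1*19^1*73^1* 21121^( - 1 )=- 6935/21121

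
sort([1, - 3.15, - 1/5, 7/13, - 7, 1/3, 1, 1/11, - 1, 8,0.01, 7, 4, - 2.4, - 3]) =[ - 7,-3.15, - 3, - 2.4, - 1 , - 1/5,0.01, 1/11, 1/3, 7/13, 1,1, 4, 7, 8 ]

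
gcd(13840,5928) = 8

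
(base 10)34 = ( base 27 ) 17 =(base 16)22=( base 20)1E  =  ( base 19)1f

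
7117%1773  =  25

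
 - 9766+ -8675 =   -  18441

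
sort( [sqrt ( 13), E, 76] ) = [E,  sqrt( 13 ),76]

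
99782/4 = 49891/2 = 24945.50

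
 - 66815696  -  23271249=-90086945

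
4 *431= 1724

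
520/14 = 37 + 1/7 = 37.14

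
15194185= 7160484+8033701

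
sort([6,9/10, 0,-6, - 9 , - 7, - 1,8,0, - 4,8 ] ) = [ - 9,- 7,-6, - 4, - 1,0,0,9/10,6,8,  8]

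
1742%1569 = 173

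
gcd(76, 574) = 2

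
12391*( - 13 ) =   -  161083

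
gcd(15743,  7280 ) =91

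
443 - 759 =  - 316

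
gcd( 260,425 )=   5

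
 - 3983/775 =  - 3983/775 = - 5.14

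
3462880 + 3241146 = 6704026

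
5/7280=1/1456 =0.00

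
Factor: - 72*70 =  - 5040 = - 2^4*3^2*5^1*7^1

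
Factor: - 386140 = - 2^2*5^1*43^1*449^1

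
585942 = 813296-227354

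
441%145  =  6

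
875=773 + 102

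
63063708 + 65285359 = 128349067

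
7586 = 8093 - 507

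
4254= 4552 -298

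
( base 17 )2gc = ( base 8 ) 1536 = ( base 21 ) 1k1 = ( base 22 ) 1H4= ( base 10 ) 862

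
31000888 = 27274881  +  3726007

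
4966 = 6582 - 1616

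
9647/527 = 9647/527 = 18.31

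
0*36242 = 0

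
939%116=11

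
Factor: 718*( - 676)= - 2^3*13^2 *359^1 = - 485368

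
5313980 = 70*75914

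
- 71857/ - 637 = 112 + 513/637 = 112.81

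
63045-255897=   -  192852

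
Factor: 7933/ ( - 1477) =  - 7^( - 1)*211^ (-1)*7933^1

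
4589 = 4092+497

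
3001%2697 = 304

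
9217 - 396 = 8821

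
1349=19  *71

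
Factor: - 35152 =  - 2^4*13^3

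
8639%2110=199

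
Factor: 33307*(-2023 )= - 67380061= - 7^1 * 17^2*19^1*1753^1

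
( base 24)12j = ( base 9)784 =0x283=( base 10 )643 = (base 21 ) 19d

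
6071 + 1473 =7544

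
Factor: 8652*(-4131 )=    - 2^2*3^6*7^1*17^1 *103^1 = -  35741412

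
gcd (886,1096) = 2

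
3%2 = 1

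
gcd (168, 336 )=168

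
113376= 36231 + 77145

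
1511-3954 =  - 2443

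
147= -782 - -929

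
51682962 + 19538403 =71221365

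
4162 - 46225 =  - 42063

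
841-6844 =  - 6003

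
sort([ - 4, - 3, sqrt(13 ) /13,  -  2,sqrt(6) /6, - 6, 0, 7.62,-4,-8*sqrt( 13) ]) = [-8*sqrt ( 13), - 6,-4, - 4, - 3, - 2,0,sqrt(13)/13, sqrt(6) /6, 7.62] 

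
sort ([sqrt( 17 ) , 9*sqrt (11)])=[sqrt( 17), 9*sqrt( 11 ) ]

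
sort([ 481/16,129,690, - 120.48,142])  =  [ - 120.48, 481/16,129, 142,690]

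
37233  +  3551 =40784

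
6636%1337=1288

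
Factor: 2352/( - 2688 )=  - 2^( - 3)*7^1 = -7/8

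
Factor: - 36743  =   - 7^1*29^1*181^1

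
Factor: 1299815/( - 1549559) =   -  5^1 * 23633^1*140869^( - 1 )=- 118165/140869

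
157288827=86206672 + 71082155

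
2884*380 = 1095920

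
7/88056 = 7/88056 = 0.00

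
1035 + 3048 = 4083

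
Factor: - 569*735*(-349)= 3^1*5^1 *7^2*349^1*569^1 =145957035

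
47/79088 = 47/79088 = 0.00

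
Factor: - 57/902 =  - 2^( - 1)*3^1*11^(  -  1 )*19^1*41^(- 1 ) 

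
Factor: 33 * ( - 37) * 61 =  - 74481= - 3^1*11^1*37^1 * 61^1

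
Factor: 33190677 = 3^2*13^1 * 31^1*9151^1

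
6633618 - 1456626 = 5176992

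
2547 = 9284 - 6737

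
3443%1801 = 1642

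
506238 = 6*84373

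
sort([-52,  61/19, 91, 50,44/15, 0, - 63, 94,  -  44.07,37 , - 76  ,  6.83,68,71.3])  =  [-76, - 63, - 52, - 44.07,  0, 44/15, 61/19, 6.83, 37, 50, 68, 71.3, 91,94 ]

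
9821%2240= 861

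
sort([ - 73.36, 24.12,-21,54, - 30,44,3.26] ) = [- 73.36, - 30, - 21,3.26,24.12 , 44,54 ] 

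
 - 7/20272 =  - 1/2896 = - 0.00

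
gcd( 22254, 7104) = 6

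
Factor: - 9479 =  - 9479^1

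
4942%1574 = 220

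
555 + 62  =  617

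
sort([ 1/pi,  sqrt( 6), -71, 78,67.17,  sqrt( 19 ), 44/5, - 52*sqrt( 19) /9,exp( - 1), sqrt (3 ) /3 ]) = [ - 71, - 52*sqrt( 19)/9,1/pi,exp(  -  1 ),sqrt(3 ) /3,sqrt(6),  sqrt( 19 ), 44/5,67.17, 78]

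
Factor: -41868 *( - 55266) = 2^3*3^3*61^1 * 151^1 *1163^1 = 2313876888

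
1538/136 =769/68 = 11.31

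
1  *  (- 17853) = -17853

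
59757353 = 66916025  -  7158672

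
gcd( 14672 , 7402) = 2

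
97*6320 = 613040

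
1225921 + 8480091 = 9706012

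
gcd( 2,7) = 1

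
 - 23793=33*( -721 ) 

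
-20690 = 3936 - 24626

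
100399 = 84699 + 15700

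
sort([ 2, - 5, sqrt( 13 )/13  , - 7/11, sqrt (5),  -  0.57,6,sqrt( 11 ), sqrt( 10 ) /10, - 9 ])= [  -  9, - 5,-7/11,  -  0.57, sqrt(13)/13,sqrt( 10)/10, 2,sqrt( 5),sqrt( 11),6]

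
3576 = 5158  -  1582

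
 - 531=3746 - 4277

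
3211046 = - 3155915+6366961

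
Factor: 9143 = 41^1*223^1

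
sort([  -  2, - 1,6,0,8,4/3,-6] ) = [ - 6, - 2,-1, 0, 4/3, 6, 8] 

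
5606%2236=1134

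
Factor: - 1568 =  - 2^5*7^2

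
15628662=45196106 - 29567444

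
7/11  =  7/11 = 0.64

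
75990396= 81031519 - 5041123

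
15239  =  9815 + 5424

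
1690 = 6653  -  4963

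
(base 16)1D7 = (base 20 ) 13B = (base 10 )471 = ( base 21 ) 119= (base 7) 1242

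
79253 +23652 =102905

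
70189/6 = 11698 + 1/6 = 11698.17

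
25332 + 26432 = 51764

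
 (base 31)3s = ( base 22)5b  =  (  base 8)171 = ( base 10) 121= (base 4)1321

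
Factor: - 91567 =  - 7^1*103^1*127^1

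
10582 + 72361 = 82943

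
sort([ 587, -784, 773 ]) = [-784, 587, 773 ] 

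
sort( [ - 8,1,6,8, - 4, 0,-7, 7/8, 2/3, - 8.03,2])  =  [  -  8.03, - 8, - 7, - 4,0, 2/3, 7/8,1, 2, 6,8]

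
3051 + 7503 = 10554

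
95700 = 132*725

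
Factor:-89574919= - 7^1 * 12796417^1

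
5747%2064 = 1619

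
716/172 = 4 + 7/43 = 4.16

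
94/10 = 47/5 =9.40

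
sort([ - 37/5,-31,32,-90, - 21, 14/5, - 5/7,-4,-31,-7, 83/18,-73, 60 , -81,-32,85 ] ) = [ - 90, - 81,-73 , - 32,-31, - 31,-21,-37/5 ,-7,-4 ,  -  5/7 , 14/5,83/18,32 , 60  ,  85] 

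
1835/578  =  3+101/578 = 3.17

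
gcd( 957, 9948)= 3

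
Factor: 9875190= 2^1*3^1*5^1*13^1 * 25321^1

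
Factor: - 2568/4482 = - 428/747=- 2^2 * 3^( - 2 )*83^( - 1)*107^1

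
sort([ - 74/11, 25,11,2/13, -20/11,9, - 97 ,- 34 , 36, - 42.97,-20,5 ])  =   [ - 97,-42.97,-34,-20, - 74/11, - 20/11 , 2/13,5,9,11, 25,36]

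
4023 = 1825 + 2198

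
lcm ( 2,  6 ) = 6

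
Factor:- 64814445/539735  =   - 12962889/107947 = - 3^3*7^ ( - 2 )*2203^ ( - 1)*480107^1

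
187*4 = 748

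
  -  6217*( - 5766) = 35847222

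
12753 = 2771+9982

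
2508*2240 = 5617920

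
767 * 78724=60381308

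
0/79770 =0 = 0.00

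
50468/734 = 25234/367 = 68.76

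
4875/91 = 53 + 4/7 = 53.57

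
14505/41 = 353 + 32/41= 353.78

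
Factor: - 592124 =  -  2^2 *13^1*59^1* 193^1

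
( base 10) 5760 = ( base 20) e80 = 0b1011010000000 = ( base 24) A00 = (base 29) 6oi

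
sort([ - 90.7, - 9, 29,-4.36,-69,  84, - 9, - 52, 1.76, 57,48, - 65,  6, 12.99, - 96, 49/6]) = [ - 96, - 90.7 , - 69, - 65, - 52,-9, - 9 ,-4.36,1.76, 6, 49/6, 12.99, 29, 48, 57, 84]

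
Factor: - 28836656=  - 2^4*163^1*11057^1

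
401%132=5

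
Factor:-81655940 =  - 2^2*5^1*4082797^1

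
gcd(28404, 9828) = 108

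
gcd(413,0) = 413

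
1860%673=514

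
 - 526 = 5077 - 5603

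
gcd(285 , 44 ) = 1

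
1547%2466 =1547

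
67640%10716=3344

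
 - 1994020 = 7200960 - 9194980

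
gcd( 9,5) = 1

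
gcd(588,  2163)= 21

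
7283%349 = 303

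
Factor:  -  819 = - 3^2*7^1 *13^1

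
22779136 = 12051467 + 10727669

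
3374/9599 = 3374/9599 = 0.35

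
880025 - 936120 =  -56095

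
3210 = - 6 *( - 535 )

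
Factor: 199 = 199^1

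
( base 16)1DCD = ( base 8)16715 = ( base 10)7629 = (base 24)d5l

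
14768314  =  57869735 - 43101421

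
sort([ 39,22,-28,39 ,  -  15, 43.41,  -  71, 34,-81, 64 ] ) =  [-81, -71,- 28, - 15, 22,34,39,39,43.41, 64 ] 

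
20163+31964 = 52127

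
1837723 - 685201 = 1152522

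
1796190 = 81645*22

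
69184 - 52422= 16762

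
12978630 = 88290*147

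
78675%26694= 25287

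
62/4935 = 62/4935 = 0.01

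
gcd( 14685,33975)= 15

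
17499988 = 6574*2662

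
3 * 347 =1041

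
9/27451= 9/27451 = 0.00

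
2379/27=88+ 1/9 = 88.11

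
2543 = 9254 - 6711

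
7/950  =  7/950 = 0.01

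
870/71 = 12 + 18/71 = 12.25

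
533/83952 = 533/83952 = 0.01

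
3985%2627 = 1358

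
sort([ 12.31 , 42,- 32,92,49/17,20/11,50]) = [ - 32,20/11,  49/17,12.31,42 , 50, 92]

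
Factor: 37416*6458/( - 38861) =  - 2^4*3^1*1559^1*3229^1 * 38861^( - 1)= - 241632528/38861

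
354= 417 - 63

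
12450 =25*498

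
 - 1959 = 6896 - 8855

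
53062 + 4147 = 57209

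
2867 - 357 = 2510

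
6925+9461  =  16386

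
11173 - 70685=-59512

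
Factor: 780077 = 71^1*10987^1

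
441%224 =217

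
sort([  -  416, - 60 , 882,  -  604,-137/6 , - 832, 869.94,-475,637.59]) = [ - 832, - 604,-475, - 416,  -  60,  -  137/6,637.59, 869.94, 882]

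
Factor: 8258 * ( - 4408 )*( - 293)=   10665570352 = 2^4*19^1*29^1*293^1 * 4129^1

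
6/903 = 2/301 = 0.01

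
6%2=0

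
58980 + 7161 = 66141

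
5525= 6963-1438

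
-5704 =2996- 8700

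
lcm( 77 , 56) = 616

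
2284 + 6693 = 8977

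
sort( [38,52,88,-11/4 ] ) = [ - 11/4, 38,52 , 88 ] 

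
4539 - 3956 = 583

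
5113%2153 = 807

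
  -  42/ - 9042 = 7/1507 = 0.00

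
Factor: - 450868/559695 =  - 2^2*3^(- 1)*5^( - 1) * 11^1*10247^1*37313^( - 1)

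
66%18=12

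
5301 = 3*1767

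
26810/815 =32+146/163 = 32.90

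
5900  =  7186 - 1286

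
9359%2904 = 647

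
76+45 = 121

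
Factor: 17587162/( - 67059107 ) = -2^1*29^( - 1)*31^( - 1) * 97^(  -  1 )*107^1*769^( - 1) * 82183^1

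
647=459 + 188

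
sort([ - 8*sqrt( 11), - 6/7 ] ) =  [ - 8*sqrt(11), -6/7]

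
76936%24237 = 4225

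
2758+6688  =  9446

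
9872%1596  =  296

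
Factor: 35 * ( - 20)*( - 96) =2^7 *3^1*5^2*7^1 = 67200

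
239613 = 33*7261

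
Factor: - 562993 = -251^1*2243^1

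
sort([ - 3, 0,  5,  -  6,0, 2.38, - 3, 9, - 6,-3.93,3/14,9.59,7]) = [  -  6, - 6, - 3.93,  -  3, - 3, 0,  0  ,  3/14,2.38 , 5,7, 9, 9.59 ]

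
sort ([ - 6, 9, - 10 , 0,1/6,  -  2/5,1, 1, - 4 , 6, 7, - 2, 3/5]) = [-10, - 6, - 4, - 2,  -  2/5, 0, 1/6,3/5,1, 1, 6, 7, 9 ]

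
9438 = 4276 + 5162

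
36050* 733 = 26424650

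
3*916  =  2748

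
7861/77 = 1123/11= 102.09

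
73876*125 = 9234500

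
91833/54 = 1700 + 11/18 = 1700.61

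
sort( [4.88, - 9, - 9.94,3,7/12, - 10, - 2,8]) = [ - 10, - 9.94, - 9, - 2, 7/12 , 3,4.88,8 ]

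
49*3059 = 149891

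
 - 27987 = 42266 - 70253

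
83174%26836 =2666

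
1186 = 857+329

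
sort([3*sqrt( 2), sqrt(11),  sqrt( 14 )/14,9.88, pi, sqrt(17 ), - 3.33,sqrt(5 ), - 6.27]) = [ - 6.27 , - 3.33,sqrt( 14)/14, sqrt( 5), pi,sqrt( 11) , sqrt(17), 3*sqrt(2),9.88] 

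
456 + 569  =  1025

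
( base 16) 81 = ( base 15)89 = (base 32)41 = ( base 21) 63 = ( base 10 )129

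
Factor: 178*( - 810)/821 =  - 2^2*3^4*5^1*89^1*821^( - 1 )  =  -144180/821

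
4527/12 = 1509/4 = 377.25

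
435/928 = 15/32 = 0.47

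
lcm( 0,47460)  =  0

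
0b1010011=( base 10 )83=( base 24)3b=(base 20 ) 43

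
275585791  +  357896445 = 633482236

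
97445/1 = 97445 =97445.00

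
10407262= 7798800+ 2608462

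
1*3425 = 3425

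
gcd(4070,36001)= 37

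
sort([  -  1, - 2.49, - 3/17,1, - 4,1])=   [-4, - 2.49, - 1, - 3/17,1,1 ] 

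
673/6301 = 673/6301  =  0.11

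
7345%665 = 30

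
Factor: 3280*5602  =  2^5 * 5^1*41^1*2801^1  =  18374560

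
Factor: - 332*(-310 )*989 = 101787880 =2^3*5^1*23^1*31^1*43^1*83^1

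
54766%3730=2546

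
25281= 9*2809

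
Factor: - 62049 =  -3^1*13^1*37^1*43^1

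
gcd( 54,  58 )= 2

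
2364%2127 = 237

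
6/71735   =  6/71735 =0.00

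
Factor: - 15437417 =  - 15437417^1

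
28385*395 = 11212075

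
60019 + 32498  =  92517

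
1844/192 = 461/48 = 9.60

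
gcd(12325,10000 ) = 25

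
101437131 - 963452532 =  -862015401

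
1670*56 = 93520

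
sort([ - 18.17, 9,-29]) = [ - 29, - 18.17,9]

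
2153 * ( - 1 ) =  - 2153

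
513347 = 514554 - 1207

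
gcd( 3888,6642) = 162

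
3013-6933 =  - 3920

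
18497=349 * 53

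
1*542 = 542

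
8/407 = 8/407 = 0.02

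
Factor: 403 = 13^1*31^1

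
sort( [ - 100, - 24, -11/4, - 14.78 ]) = [ - 100, - 24,  -  14.78, - 11/4]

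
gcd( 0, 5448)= 5448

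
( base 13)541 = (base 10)898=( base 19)295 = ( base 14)482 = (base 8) 1602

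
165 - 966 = - 801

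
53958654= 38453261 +15505393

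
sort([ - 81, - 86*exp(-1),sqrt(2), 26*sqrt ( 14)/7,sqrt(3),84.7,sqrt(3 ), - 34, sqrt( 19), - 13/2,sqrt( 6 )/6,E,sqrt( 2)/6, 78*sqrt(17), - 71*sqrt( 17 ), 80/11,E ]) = [ - 71  *sqrt(17 ), - 81, - 34, - 86*exp( - 1 ) , - 13/2 , sqrt( 2)/6, sqrt( 6)/6 , sqrt ( 2 ),sqrt( 3),sqrt(3),E,E,sqrt(19 ), 80/11,26*sqrt( 14)/7 , 84.7,78*sqrt(17) ] 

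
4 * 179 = 716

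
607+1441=2048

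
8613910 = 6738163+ 1875747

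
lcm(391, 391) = 391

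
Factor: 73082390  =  2^1  *  5^1*7308239^1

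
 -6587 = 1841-8428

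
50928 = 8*6366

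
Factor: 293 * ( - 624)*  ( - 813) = 148642416= 2^4*3^2*13^1*271^1 * 293^1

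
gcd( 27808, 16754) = 2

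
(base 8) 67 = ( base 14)3d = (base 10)55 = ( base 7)106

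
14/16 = 7/8 = 0.88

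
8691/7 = 8691/7 = 1241.57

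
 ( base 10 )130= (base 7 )244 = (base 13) A0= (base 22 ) 5k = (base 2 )10000010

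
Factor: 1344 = 2^6 * 3^1*7^1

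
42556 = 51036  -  8480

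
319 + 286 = 605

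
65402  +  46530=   111932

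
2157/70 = 2157/70 = 30.81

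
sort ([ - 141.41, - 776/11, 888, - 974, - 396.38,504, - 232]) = [ - 974, - 396.38,  -  232, - 141.41,-776/11,504, 888 ]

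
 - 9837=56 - 9893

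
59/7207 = 59/7207 = 0.01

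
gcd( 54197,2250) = 1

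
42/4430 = 21/2215 = 0.01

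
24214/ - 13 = -1863 + 5/13 = - 1862.62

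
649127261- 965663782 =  - 316536521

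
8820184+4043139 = 12863323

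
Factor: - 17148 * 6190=-2^3*3^1* 5^1*619^1*1429^1 = - 106146120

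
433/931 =433/931 = 0.47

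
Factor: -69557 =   -  69557^1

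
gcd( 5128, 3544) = 8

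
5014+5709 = 10723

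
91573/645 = 141+ 628/645 = 141.97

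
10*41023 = 410230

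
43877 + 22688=66565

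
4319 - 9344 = -5025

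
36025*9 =324225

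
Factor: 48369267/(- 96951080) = -2^( - 3 )*3^2*5^(  -  1)*17^1* 316139^1*2423777^ ( - 1) 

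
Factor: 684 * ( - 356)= - 2^4*3^2*19^1*89^1 =- 243504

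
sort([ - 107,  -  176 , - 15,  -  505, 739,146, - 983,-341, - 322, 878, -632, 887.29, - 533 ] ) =[ - 983, - 632, - 533, - 505, - 341, - 322, - 176, -107,-15, 146, 739,  878,887.29 ] 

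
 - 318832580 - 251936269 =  - 570768849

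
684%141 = 120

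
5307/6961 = 5307/6961 = 0.76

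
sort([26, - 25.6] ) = [-25.6,26] 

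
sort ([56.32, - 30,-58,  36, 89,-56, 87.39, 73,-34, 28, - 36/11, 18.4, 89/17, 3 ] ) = [ - 58, - 56 , - 34, - 30,-36/11,3,89/17,18.4,28, 36,56.32, 73, 87.39,89]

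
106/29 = 3 + 19/29 = 3.66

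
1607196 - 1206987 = 400209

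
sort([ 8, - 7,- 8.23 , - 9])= [ - 9,-8.23 , - 7 , 8] 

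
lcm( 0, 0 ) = 0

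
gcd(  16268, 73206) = 8134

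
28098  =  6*4683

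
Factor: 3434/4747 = 34/47 = 2^1*17^1*47^(-1) 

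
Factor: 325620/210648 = 405/262 =2^( - 1)*3^4*5^1*131^ ( - 1)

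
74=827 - 753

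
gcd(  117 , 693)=9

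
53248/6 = 26624/3 = 8874.67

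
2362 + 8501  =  10863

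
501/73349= 501/73349   =  0.01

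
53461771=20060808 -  - 33400963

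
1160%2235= 1160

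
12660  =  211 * 60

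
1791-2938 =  - 1147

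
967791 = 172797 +794994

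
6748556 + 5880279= 12628835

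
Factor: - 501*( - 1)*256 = 128256 = 2^8*3^1*167^1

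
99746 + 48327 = 148073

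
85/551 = 85/551 = 0.15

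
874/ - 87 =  - 874/87 = - 10.05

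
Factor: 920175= 3^1*5^2*12269^1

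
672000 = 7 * 96000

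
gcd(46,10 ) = 2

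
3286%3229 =57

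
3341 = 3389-48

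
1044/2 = 522  =  522.00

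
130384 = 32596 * 4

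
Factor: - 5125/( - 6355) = 25/31 = 5^2*31^( - 1 ) 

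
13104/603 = 21 + 49/67 = 21.73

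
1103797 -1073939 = 29858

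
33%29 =4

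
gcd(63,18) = 9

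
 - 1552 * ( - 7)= 10864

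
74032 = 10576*7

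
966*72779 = 70304514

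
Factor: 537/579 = 179^1*193^( - 1 ) = 179/193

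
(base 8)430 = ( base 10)280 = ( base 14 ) 160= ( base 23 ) c4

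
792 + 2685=3477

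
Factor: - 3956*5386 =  - 2^3*23^1 * 43^1 * 2693^1 =- 21307016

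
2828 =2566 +262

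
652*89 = 58028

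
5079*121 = 614559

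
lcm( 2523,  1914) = 55506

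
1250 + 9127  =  10377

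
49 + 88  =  137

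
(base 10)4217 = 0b1000001111001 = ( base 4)1001321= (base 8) 10171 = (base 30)4KH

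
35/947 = 35/947 = 0.04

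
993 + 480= 1473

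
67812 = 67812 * 1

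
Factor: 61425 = 3^3*5^2 *7^1*13^1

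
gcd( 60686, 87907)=1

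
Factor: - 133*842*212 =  - 2^3*7^1 *19^1*53^1*421^1 = - 23741032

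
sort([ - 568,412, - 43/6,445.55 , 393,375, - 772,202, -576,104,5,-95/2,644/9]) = [-772, - 576, - 568,-95/2 , - 43/6,5,644/9,104, 202,375,393,412,445.55 ] 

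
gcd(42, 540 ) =6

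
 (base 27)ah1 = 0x1E46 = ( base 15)246A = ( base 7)31411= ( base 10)7750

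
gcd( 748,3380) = 4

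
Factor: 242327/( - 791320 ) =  - 2^(  -  3)*5^(-1 )*31^1*73^( - 1)*271^( - 1) * 7817^1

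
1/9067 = 1/9067 = 0.00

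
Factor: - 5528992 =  - 2^5 *7^1*24683^1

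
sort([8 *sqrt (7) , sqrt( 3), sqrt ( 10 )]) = [ sqrt(3) , sqrt(10 ) , 8*sqrt( 7)]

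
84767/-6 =-84767/6 = - 14127.83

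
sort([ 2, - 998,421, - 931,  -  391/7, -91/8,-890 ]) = [ - 998, - 931, - 890, - 391/7, - 91/8,2, 421 ]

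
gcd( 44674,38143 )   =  7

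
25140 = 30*838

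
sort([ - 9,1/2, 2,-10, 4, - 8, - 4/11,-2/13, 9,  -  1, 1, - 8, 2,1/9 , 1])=[- 10, -9,- 8, - 8,-1,- 4/11, - 2/13, 1/9 , 1/2, 1, 1,  2  ,  2,4 , 9]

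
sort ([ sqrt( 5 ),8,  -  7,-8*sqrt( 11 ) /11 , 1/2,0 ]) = [ - 7, - 8*sqrt ( 11) /11, 0,1/2, sqrt( 5 ), 8]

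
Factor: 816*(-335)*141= - 38543760 = - 2^4*3^2*5^1*17^1*47^1  *  67^1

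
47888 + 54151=102039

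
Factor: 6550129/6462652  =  2^( - 2) *7^( - 1 )*17^ (- 1 )*13577^( - 1)*6550129^1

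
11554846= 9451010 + 2103836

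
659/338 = 659/338 = 1.95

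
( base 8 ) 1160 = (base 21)18F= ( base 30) KO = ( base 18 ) 1gc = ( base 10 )624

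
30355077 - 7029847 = 23325230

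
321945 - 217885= 104060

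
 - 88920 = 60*(  -  1482) 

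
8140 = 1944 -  - 6196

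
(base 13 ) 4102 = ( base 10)8959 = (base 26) D6F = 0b10001011111111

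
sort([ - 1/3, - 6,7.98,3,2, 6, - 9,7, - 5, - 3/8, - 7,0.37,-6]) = [ - 9, - 7,- 6, - 6, - 5 , - 3/8, - 1/3,0.37,2 , 3 , 6,7,7.98]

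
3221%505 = 191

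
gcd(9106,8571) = 1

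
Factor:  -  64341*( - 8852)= 569546532= 2^2*3^3*2213^1*2383^1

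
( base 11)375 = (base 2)110111101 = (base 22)k5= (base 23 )J8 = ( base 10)445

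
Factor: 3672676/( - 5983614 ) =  - 2^1*3^( - 2)*13^( - 2)*29^1*281^(  -  1) * 4523^1   =  -  262334/427401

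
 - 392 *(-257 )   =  100744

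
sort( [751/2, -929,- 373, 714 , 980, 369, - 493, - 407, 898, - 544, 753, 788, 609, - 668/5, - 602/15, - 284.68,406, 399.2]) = [ - 929, - 544, - 493, - 407, - 373 , - 284.68, - 668/5,-602/15, 369, 751/2,399.2, 406, 609,714, 753 , 788, 898, 980]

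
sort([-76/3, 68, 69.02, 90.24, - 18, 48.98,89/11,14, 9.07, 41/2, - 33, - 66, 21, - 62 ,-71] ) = [ - 71,- 66,-62,  -  33,-76/3 , - 18, 89/11,  9.07,14, 41/2, 21, 48.98,68 , 69.02, 90.24]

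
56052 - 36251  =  19801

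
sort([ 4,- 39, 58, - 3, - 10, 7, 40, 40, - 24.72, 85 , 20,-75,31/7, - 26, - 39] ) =[ - 75, - 39, - 39,  -  26,- 24.72, - 10,-3,4, 31/7,7, 20, 40,40,  58, 85 ] 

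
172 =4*43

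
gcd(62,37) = 1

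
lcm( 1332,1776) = 5328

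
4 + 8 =12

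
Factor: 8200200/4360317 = 2^3* 5^2*13^( -1 )  *  23^(-1 ) * 79^1*173^1*4861^( - 1 ) = 2733400/1453439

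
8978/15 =8978/15=598.53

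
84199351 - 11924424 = 72274927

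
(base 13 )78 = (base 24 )43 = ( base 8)143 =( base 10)99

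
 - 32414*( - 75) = 2431050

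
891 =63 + 828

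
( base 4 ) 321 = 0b111001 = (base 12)49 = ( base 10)57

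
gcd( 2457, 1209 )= 39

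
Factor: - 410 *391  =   - 2^1* 5^1*17^1*23^1*41^1 = - 160310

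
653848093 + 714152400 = 1368000493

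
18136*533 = 9666488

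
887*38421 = 34079427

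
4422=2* 2211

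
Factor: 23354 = 2^1*11677^1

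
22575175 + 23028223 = 45603398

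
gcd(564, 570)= 6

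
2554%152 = 122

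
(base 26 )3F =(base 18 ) 53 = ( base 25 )3i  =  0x5d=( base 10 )93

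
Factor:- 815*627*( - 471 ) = 3^2 * 5^1*11^1*19^1*157^1 * 163^1 = 240683355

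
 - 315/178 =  -2 + 41/178 = - 1.77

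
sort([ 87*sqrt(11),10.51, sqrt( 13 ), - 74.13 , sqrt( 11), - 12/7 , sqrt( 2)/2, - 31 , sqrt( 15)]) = [-74.13, - 31 , - 12/7 , sqrt(2)/2,sqrt(11 ),sqrt(13), sqrt(15), 10.51 , 87 *sqrt(11)]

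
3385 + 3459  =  6844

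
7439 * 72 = 535608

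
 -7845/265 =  - 1569/53 = -  29.60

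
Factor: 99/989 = 3^2*11^1*23^( - 1 )*43^( - 1)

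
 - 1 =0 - 1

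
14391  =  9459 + 4932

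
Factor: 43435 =5^1*7^1*17^1 * 73^1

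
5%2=1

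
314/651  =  314/651 = 0.48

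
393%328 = 65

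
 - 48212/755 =-64+108/755 = - 63.86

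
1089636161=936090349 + 153545812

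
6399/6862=6399/6862  =  0.93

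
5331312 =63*84624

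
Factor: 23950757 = 23950757^1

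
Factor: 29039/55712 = 2^( - 5)*71^1 * 409^1*1741^( - 1 )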